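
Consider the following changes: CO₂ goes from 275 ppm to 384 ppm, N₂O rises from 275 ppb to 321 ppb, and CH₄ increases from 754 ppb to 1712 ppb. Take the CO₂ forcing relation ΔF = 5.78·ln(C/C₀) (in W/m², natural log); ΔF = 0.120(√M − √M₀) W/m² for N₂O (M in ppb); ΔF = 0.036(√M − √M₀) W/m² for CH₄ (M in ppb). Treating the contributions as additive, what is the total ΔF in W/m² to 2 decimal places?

ΔF = 2.59 W/m²

CO₂: 5.78 × ln(384/275) = 5.78 × ln(1.39636) = 5.78 × 0.33387 = 1.9298 W/m².
N₂O: 0.120 × (√321 − √275) = 0.120 × (17.9165 − 16.5831) = 0.120 × 1.3334 = 0.1600 W/m².
CH₄: 0.036 × (√1712 − √754) = 0.036 × (41.3763 − 27.4591) = 0.036 × 13.9172 = 0.5010 W/m².
Total ΔF = 1.9298 + 0.1600 + 0.5010 = 2.5908 W/m².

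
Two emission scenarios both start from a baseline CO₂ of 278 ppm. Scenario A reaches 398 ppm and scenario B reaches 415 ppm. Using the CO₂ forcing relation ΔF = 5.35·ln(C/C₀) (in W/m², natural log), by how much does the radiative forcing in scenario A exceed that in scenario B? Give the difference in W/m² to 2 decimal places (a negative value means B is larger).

ΔF_A = 5.35 ln(398/278) = 5.35 × 0.35883 = 1.9197 W/m².
ΔF_B = 5.35 ln(415/278) = 5.35 × 0.40066 = 2.1435 W/m².
Difference: 1.9197 − 2.1435 = -0.2238 W/m².
(Equivalently, ΔF_A − ΔF_B = 5.35 ln(398/415) = 5.35 × -0.04183 = -0.2238 W/m².)

ΔF_A − ΔF_B = -0.22 W/m²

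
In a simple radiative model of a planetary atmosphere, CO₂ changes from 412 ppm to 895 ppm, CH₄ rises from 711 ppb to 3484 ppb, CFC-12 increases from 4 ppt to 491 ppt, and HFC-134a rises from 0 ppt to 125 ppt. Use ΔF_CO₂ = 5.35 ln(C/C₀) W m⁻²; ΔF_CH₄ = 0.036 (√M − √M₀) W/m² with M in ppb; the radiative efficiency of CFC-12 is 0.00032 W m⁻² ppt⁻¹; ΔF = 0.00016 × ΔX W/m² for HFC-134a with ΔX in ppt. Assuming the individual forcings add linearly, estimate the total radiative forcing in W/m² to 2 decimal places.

CO₂: 5.35 × ln(895/412) = 5.35 × ln(2.17233) = 5.35 × 0.77580 = 4.1505 W/m².
CH₄: 0.036 × (√3484 − √711) = 0.036 × (59.0254 − 26.6646) = 0.036 × 32.3608 = 1.1650 W/m².
CFC-12: ΔF = 0.00032 × (491 − 4) = 0.00032 × 487 = 0.1558 W/m².
HFC-134a: ΔF = 0.00016 × (125 − 0) = 0.00016 × 125 = 0.0200 W/m².
Total ΔF = 4.1505 + 1.1650 + 0.1558 + 0.0200 = 5.4913 W/m².

ΔF = 5.49 W/m²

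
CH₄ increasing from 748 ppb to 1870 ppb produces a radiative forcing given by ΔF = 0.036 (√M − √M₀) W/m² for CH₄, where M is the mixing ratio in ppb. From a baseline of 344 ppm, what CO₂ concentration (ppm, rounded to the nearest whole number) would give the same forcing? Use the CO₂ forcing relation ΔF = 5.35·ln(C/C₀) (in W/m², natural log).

C ≈ 383 ppm

CH₄ forcing: 0.036 × (√1870 − √748) = 0.036 × (43.2435 − 27.3496) = 0.036 × 15.8939 = 0.57218 W/m².
Set 5.35 ln(C/344) = 0.57218: ln(C/344) = 0.57218/5.35 = 0.10695, so C = 344 × e^0.10695 = 344 × 1.11288 = 382.83 ppm.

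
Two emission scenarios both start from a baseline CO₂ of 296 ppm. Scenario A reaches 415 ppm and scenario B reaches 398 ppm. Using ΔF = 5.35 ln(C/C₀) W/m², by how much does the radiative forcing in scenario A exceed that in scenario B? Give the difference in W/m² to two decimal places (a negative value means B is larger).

ΔF_A − ΔF_B = 0.22 W/m²

ΔF_A = 5.35 ln(415/296) = 5.35 × 0.33792 = 1.8079 W/m².
ΔF_B = 5.35 ln(398/296) = 5.35 × 0.29609 = 1.5841 W/m².
Difference: 1.8079 − 1.5841 = 0.2238 W/m².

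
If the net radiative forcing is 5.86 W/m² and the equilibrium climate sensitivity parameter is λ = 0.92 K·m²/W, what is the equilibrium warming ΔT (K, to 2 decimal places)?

ΔT = 5.39 K

ΔT = λ ΔF = 0.92 × 5.86 = 5.3912 K.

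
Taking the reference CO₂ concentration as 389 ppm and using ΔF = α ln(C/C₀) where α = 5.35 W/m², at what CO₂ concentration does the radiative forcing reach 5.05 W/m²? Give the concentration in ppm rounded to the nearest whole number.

C ≈ 1000 ppm

Set 5.35 ln(C/389) = 5.05, so ln(C/389) = 5.05/5.35 = 0.94393.
Then C/389 = e^0.94393 = 2.57006, giving C = 389 × 2.57006 = 999.75 ppm.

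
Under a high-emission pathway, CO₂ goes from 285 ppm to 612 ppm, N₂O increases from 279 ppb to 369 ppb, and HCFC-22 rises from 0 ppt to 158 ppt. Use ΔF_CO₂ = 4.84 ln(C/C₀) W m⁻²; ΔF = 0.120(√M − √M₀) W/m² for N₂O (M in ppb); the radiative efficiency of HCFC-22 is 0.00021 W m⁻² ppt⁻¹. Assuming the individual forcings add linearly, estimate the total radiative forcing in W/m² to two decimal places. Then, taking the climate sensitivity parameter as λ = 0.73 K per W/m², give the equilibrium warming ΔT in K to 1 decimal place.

ΔF = 4.03 W/m²; ΔT = 2.9 K

CO₂: 4.84 × ln(612/285) = 4.84 × ln(2.14737) = 4.84 × 0.76424 = 3.6989 W/m².
N₂O: 0.120 × (√369 − √279) = 0.120 × (19.2094 − 16.7033) = 0.120 × 2.5061 = 0.3007 W/m².
HCFC-22: ΔF = 0.00021 × (158 − 0) = 0.00021 × 158 = 0.0332 W/m².
Total ΔF = 3.6989 + 0.3007 + 0.0332 = 4.0328 W/m².
ΔT = λ ΔF = 0.73 × 4.03 = 2.9419 K.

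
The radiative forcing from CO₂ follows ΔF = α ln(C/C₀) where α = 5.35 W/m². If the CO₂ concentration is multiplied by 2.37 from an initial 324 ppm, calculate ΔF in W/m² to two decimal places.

ΔF = 5.35 × ln(2.37) = 5.35 × 0.86289 = 4.6165 W/m².

ΔF = 4.62 W/m²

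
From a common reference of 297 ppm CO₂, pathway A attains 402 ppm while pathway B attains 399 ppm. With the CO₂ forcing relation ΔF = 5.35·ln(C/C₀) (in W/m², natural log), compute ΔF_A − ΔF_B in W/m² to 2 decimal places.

ΔF_A − ΔF_B = 0.04 W/m²

ΔF_A = 5.35 ln(402/297) = 5.35 × 0.30272 = 1.6196 W/m².
ΔF_B = 5.35 ln(399/297) = 5.35 × 0.29523 = 1.5795 W/m².
Difference: 1.6196 − 1.5795 = 0.0401 W/m².
(Equivalently, ΔF_A − ΔF_B = 5.35 ln(402/399) = 5.35 × 0.00749 = 0.0401 W/m².)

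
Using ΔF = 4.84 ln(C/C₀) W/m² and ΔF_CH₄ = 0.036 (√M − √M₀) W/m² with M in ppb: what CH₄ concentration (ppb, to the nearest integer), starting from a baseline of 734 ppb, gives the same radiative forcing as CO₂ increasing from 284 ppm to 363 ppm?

CO₂ forcing: 4.84 × ln(363/284) = 4.84 × 0.245429 = 1.18788 W/m².
Set 0.036(√M − √734) = 1.18788: √M = 1.18788/0.036 + √734 = 32.9967 + 27.0924 = 60.0891.
M = (60.0891)² = 3610.70 ppb.

M ≈ 3611 ppb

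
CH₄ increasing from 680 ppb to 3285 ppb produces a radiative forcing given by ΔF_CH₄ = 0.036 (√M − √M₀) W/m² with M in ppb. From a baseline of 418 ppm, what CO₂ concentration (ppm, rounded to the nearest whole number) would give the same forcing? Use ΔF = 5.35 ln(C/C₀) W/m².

CH₄ forcing: 0.036 × (√3285 − √680) = 0.036 × (57.3149 − 26.0768) = 0.036 × 31.2381 = 1.12457 W/m².
Set 5.35 ln(C/418) = 1.12457: ln(C/418) = 1.12457/5.35 = 0.21020, so C = 418 × e^0.21020 = 418 × 1.23392 = 515.78 ppm.

C ≈ 516 ppm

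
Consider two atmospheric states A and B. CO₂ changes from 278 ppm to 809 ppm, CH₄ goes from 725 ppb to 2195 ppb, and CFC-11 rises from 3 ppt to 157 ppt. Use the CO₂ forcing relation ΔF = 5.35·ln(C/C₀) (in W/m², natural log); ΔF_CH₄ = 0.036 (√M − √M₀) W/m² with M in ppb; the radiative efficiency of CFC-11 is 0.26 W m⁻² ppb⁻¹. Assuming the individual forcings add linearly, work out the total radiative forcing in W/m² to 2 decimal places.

CO₂: 5.35 × ln(809/278) = 5.35 × ln(2.91007) = 5.35 × 1.06818 = 5.7148 W/m².
CH₄: 0.036 × (√2195 − √725) = 0.036 × (46.8508 − 26.9258) = 0.036 × 19.9250 = 0.7173 W/m².
CFC-11: Δ = 157 − 3 = 154 ppt = 0.154 ppb; ΔF = 0.26 × 0.154 = 0.0400 W/m².
Total ΔF = 5.7148 + 0.7173 + 0.0400 = 6.4721 W/m².

ΔF = 6.47 W/m²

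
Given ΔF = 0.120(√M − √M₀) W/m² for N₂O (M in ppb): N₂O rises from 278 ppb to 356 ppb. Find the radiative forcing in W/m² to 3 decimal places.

N₂O: 0.120 × (√356 − √278) = 0.120 × (18.8680 − 16.6733) = 0.120 × 2.1947 = 0.2634 W/m².

ΔF = 0.263 W/m²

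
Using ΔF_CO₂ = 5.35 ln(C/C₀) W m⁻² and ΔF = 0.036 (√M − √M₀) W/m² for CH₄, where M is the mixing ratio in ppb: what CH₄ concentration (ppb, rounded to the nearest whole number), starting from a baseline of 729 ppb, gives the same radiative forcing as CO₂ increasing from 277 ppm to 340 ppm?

CO₂ forcing: 5.35 × ln(340/277) = 5.35 × 0.204928 = 1.09636 W/m².
Set 0.036(√M − √729) = 1.09636: √M = 1.09636/0.036 + √729 = 30.4544 + 27.0000 = 57.4544.
M = (57.4544)² = 3301.01 ppb.

M ≈ 3301 ppb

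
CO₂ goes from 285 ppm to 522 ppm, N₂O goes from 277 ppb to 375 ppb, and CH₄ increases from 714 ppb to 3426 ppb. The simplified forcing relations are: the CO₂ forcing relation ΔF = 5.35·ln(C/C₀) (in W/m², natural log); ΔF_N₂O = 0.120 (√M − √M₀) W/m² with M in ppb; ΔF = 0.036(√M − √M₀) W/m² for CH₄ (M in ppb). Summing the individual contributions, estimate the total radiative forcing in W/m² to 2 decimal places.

ΔF = 4.71 W/m²

CO₂: 5.35 × ln(522/285) = 5.35 × ln(1.83158) = 5.35 × 0.60518 = 3.2377 W/m².
N₂O: 0.120 × (√375 − √277) = 0.120 × (19.3649 − 16.6433) = 0.120 × 2.7216 = 0.3266 W/m².
CH₄: 0.036 × (√3426 − √714) = 0.036 × (58.5320 − 26.7208) = 0.036 × 31.8112 = 1.1452 W/m².
Total ΔF = 3.2377 + 0.3266 + 1.1452 = 4.7095 W/m².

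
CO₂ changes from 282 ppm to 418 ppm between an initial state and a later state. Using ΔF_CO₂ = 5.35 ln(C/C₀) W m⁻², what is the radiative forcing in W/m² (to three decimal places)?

CO₂ absorption bands are partially saturated, so forcing scales with the logarithm of the concentration ratio.
CO₂: 5.35 × ln(418/282) = 5.35 × ln(1.48227) = 5.35 × 0.39357 = 2.1056 W/m².

ΔF = 2.106 W/m²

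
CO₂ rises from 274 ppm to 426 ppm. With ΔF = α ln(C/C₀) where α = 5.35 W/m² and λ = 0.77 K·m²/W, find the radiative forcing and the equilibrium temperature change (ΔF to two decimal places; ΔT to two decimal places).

CO₂: 5.35 × ln(426/274) = 5.35 × ln(1.55474) = 5.35 × 0.44131 = 2.3610 W/m².
ΔT = λ ΔF = 0.77 × 2.36 = 1.8172 K.

ΔF = 2.36 W/m²; ΔT = 1.82 K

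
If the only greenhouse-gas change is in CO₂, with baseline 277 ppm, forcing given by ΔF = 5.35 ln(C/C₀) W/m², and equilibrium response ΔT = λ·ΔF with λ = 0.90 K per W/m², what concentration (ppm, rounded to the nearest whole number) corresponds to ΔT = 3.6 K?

Required forcing: ΔF = ΔT/λ = 3.6/0.90 = 4.0000 W/m².
Then ln(C/277) = ΔF/5.35 = 4.0000/5.35 = 0.74766.
So C = 277 × e^0.74766 = 277 × 2.11205 = 585.04 ppm.

C ≈ 585 ppm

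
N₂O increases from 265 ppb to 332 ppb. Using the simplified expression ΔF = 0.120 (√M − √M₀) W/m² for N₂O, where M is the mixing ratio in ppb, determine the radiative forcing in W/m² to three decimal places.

ΔF = 0.233 W/m²

N₂O: 0.120 × (√332 − √265) = 0.120 × (18.2209 − 16.2788) = 0.120 × 1.9421 = 0.2331 W/m².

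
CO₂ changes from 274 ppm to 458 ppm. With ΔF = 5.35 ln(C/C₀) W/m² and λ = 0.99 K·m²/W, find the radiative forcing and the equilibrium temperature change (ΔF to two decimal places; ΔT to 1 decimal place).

ΔF = 2.75 W/m²; ΔT = 2.7 K

CO₂: 5.35 × ln(458/274) = 5.35 × ln(1.67153) = 5.35 × 0.51374 = 2.7485 W/m².
ΔT = λ ΔF = 0.99 × 2.75 = 2.7225 K.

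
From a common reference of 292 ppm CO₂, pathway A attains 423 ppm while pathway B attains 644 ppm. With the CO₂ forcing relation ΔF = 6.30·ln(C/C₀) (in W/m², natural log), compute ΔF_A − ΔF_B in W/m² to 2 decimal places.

ΔF_A − ΔF_B = -2.65 W/m²

ΔF_A = 6.30 ln(423/292) = 6.30 × 0.37062 = 2.3349 W/m².
ΔF_B = 6.30 ln(644/292) = 6.30 × 0.79094 = 4.9829 W/m².
Difference: 2.3349 − 4.9829 = -2.6480 W/m².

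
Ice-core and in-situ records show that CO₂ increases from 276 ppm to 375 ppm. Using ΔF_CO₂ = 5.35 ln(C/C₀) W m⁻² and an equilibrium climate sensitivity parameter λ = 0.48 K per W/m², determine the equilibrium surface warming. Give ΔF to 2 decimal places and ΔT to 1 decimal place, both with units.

ΔF = 1.64 W/m²; ΔT = 0.8 K

CO₂: 5.35 × ln(375/276) = 5.35 × ln(1.35870) = 5.35 × 0.30653 = 1.6399 W/m².
ΔT = λ ΔF = 0.48 × 1.64 = 0.7872 K.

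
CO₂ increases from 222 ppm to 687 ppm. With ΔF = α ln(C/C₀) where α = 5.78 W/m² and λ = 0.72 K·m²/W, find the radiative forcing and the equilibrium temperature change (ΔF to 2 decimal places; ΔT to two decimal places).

ΔF = 6.53 W/m²; ΔT = 4.70 K

CO₂: 5.78 × ln(687/222) = 5.78 × ln(3.09459) = 5.78 × 1.12966 = 6.5294 W/m².
ΔT = λ ΔF = 0.72 × 6.53 = 4.7016 K.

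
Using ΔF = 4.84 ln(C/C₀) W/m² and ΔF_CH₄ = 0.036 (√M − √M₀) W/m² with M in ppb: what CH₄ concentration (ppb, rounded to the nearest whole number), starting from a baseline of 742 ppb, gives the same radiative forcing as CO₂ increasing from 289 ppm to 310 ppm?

CO₂ forcing: 4.84 × ln(310/289) = 4.84 × 0.070146 = 0.33951 W/m².
Set 0.036(√M − √742) = 0.33951: √M = 0.33951/0.036 + √742 = 9.4308 + 27.2397 = 36.6705.
M = (36.6705)² = 1344.73 ppb.

M ≈ 1345 ppb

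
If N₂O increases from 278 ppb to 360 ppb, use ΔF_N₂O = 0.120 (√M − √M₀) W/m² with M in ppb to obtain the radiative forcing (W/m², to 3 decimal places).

ΔF = 0.276 W/m²

N₂O: 0.120 × (√360 − √278) = 0.120 × (18.9737 − 16.6733) = 0.120 × 2.3004 = 0.2760 W/m².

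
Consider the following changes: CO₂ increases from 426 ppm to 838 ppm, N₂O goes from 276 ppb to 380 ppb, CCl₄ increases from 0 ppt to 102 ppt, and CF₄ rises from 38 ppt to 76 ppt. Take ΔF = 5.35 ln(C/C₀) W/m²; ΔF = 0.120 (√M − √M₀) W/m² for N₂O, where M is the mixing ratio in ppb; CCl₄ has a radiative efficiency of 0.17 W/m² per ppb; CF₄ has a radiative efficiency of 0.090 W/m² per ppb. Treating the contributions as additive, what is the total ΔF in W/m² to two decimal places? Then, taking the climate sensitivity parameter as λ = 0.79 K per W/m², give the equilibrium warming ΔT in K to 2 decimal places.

CO₂: 5.35 × ln(838/426) = 5.35 × ln(1.96714) = 5.35 × 0.67658 = 3.6197 W/m².
N₂O: 0.120 × (√380 − √276) = 0.120 × (19.4936 − 16.6132) = 0.120 × 2.8804 = 0.3456 W/m².
CCl₄: Δ = 102 − 0 = 102 ppt = 0.102 ppb; ΔF = 0.17 × 0.102 = 0.0173 W/m².
CF₄: Δ = 76 − 38 = 38 ppt = 0.038 ppb; ΔF = 0.090 × 0.038 = 0.0034 W/m².
Total ΔF = 3.6197 + 0.3456 + 0.0173 + 0.0034 = 3.9860 W/m².
ΔT = λ ΔF = 0.79 × 3.99 = 3.1521 K.

ΔF = 3.99 W/m²; ΔT = 3.15 K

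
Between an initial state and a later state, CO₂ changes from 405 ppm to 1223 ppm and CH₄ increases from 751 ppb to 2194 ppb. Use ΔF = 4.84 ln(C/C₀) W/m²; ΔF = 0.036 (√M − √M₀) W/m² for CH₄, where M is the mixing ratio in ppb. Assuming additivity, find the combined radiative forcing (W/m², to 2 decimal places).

ΔF = 6.05 W/m²

CO₂: 4.84 × ln(1223/405) = 4.84 × ln(3.01975) = 4.84 × 1.10517 = 5.3490 W/m².
CH₄: 0.036 × (√2194 − √751) = 0.036 × (46.8402 − 27.4044) = 0.036 × 19.4358 = 0.6997 W/m².
Total ΔF = 5.3490 + 0.6997 = 6.0487 W/m².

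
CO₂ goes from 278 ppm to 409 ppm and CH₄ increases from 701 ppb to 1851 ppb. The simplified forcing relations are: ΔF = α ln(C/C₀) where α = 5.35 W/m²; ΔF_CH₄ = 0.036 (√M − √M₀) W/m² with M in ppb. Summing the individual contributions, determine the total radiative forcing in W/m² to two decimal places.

ΔF = 2.66 W/m²

CO₂: 5.35 × ln(409/278) = 5.35 × ln(1.47122) = 5.35 × 0.38609 = 2.0656 W/m².
CH₄: 0.036 × (√1851 − √701) = 0.036 × (43.0232 − 26.4764) = 0.036 × 16.5468 = 0.5957 W/m².
Total ΔF = 2.0656 + 0.5957 = 2.6613 W/m².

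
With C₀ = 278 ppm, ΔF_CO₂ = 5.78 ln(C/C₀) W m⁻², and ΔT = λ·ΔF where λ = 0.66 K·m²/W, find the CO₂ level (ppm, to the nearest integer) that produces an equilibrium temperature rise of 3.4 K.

C ≈ 678 ppm

Required forcing: ΔF = ΔT/λ = 3.4/0.66 = 5.1515 W/m².
Then ln(C/278) = ΔF/5.78 = 5.1515/5.78 = 0.89126.
So C = 278 × e^0.89126 = 278 × 2.43820 = 677.82 ppm.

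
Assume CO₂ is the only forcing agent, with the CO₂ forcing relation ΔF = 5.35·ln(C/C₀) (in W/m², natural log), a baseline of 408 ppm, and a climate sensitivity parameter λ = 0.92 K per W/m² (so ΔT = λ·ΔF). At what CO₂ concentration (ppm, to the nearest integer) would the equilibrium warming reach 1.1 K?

Required forcing: ΔF = ΔT/λ = 1.1/0.92 = 1.1957 W/m².
Then ln(C/408) = ΔF/5.35 = 1.1957/5.35 = 0.22350.
So C = 408 × e^0.22350 = 408 × 1.25045 = 510.18 ppm.

C ≈ 510 ppm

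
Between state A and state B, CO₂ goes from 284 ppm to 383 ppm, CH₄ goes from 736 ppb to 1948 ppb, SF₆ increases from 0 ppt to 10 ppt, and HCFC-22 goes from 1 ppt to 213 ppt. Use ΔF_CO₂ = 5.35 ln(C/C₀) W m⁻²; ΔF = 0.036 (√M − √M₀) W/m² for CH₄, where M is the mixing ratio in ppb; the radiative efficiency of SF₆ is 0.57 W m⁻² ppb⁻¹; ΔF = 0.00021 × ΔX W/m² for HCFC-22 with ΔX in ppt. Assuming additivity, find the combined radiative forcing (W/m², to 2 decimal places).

ΔF = 2.26 W/m²

CO₂: 5.35 × ln(383/284) = 5.35 × ln(1.34859) = 5.35 × 0.29906 = 1.6000 W/m².
CH₄: 0.036 × (√1948 − √736) = 0.036 × (44.1362 − 27.1293) = 0.036 × 17.0069 = 0.6122 W/m².
SF₆: Δ = 10 − 0 = 10 ppt = 0.010 ppb; ΔF = 0.57 × 0.010 = 0.0057 W/m².
HCFC-22: ΔF = 0.00021 × (213 − 1) = 0.00021 × 212 = 0.0445 W/m².
Total ΔF = 1.6000 + 0.6122 + 0.0057 + 0.0445 = 2.2624 W/m².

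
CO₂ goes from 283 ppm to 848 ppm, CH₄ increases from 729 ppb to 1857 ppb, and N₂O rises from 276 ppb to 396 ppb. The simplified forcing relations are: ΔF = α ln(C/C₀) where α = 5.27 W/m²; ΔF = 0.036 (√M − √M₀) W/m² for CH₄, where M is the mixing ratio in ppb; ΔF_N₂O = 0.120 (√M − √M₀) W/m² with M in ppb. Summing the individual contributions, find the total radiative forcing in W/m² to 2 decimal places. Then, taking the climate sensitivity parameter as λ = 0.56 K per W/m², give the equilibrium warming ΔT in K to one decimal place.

ΔF = 6.76 W/m²; ΔT = 3.8 K

CO₂: 5.27 × ln(848/283) = 5.27 × ln(2.99647) = 5.27 × 1.09743 = 5.7835 W/m².
CH₄: 0.036 × (√1857 − √729) = 0.036 × (43.0929 − 27.0000) = 0.036 × 16.0929 = 0.5793 W/m².
N₂O: 0.120 × (√396 − √276) = 0.120 × (19.8997 − 16.6132) = 0.120 × 3.2865 = 0.3944 W/m².
Total ΔF = 5.7835 + 0.5793 + 0.3944 = 6.7572 W/m².
ΔT = λ ΔF = 0.56 × 6.76 = 3.7856 K.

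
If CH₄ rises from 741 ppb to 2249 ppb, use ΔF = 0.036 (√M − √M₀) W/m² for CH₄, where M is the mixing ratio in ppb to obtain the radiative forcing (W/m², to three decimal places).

CH₄: 0.036 × (√2249 − √741) = 0.036 × (47.4236 − 27.2213) = 0.036 × 20.2023 = 0.7273 W/m².

ΔF = 0.727 W/m²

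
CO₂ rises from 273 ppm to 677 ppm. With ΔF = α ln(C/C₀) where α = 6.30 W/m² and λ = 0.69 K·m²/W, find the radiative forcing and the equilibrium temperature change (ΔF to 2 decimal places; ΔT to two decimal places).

CO₂: 6.30 × ln(677/273) = 6.30 × ln(2.47985) = 6.30 × 0.90820 = 5.7217 W/m².
ΔT = λ ΔF = 0.69 × 5.72 = 3.9468 K.

ΔF = 5.72 W/m²; ΔT = 3.95 K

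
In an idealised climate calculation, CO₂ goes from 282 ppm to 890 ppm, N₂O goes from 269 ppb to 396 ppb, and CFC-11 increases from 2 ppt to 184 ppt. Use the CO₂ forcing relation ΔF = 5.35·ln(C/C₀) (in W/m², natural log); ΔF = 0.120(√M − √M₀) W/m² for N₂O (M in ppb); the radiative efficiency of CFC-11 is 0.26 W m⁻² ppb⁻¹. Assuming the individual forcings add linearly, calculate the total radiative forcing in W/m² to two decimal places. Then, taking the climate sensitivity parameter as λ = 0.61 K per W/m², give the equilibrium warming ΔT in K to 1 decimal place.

CO₂: 5.35 × ln(890/282) = 5.35 × ln(3.15603) = 5.35 × 1.14931 = 6.1488 W/m².
N₂O: 0.120 × (√396 − √269) = 0.120 × (19.8997 − 16.4012) = 0.120 × 3.4985 = 0.4198 W/m².
CFC-11: Δ = 184 − 2 = 182 ppt = 0.182 ppb; ΔF = 0.26 × 0.182 = 0.0473 W/m².
Total ΔF = 6.1488 + 0.4198 + 0.0473 = 6.6159 W/m².
ΔT = λ ΔF = 0.61 × 6.62 = 4.0382 K.

ΔF = 6.62 W/m²; ΔT = 4.0 K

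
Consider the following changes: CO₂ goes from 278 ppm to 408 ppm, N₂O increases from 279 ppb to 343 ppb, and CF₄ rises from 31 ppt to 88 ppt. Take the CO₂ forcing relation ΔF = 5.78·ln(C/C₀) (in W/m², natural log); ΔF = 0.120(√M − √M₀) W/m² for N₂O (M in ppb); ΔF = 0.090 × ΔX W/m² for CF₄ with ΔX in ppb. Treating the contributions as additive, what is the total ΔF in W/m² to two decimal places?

CO₂: 5.78 × ln(408/278) = 5.78 × ln(1.46763) = 5.78 × 0.38365 = 2.2175 W/m².
N₂O: 0.120 × (√343 − √279) = 0.120 × (18.5203 − 16.7033) = 0.120 × 1.8170 = 0.2180 W/m².
CF₄: Δ = 88 − 31 = 57 ppt = 0.057 ppb; ΔF = 0.090 × 0.057 = 0.0051 W/m².
Total ΔF = 2.2175 + 0.2180 + 0.0051 = 2.4406 W/m².

ΔF = 2.44 W/m²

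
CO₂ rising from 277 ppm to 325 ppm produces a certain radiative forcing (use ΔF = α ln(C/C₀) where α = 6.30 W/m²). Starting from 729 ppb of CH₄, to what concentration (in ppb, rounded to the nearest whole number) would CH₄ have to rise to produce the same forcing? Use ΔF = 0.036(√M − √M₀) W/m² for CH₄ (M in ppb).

CO₂ forcing: 6.30 × ln(325/277) = 6.30 × 0.159808 = 1.00679 W/m².
Set 0.036(√M − √729) = 1.00679: √M = 1.00679/0.036 + √729 = 27.9664 + 27.0000 = 54.9664.
M = (54.9664)² = 3021.31 ppb.

M ≈ 3021 ppb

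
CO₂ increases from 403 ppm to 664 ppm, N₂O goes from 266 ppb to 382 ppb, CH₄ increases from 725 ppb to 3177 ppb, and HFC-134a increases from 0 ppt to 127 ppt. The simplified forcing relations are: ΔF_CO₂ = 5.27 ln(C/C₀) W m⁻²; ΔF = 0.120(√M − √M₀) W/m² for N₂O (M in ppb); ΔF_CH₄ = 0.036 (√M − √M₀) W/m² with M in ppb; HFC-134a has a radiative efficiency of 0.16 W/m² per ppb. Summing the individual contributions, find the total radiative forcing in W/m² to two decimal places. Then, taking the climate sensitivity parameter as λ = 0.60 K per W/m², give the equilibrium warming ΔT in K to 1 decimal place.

ΔF = 4.10 W/m²; ΔT = 2.5 K

CO₂: 5.27 × ln(664/403) = 5.27 × ln(1.64764) = 5.27 × 0.49934 = 2.6315 W/m².
N₂O: 0.120 × (√382 − √266) = 0.120 × (19.5448 − 16.3095) = 0.120 × 3.2353 = 0.3882 W/m².
CH₄: 0.036 × (√3177 − √725) = 0.036 × (56.3649 − 26.9258) = 0.036 × 29.4391 = 1.0598 W/m².
HFC-134a: Δ = 127 − 0 = 127 ppt = 0.127 ppb; ΔF = 0.16 × 0.127 = 0.0203 W/m².
Total ΔF = 2.6315 + 0.3882 + 1.0598 + 0.0203 = 4.0998 W/m².
ΔT = λ ΔF = 0.60 × 4.10 = 2.4600 K.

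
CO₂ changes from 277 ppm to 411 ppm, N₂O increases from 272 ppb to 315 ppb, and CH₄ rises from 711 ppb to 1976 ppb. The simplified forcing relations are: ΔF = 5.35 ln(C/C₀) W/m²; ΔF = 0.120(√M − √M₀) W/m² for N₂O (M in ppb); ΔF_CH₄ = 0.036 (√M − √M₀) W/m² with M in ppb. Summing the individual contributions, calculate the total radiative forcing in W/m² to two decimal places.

ΔF = 2.90 W/m²

CO₂: 5.35 × ln(411/277) = 5.35 × ln(1.48375) = 5.35 × 0.39457 = 2.1109 W/m².
N₂O: 0.120 × (√315 − √272) = 0.120 × (17.7482 − 16.4924) = 0.120 × 1.2558 = 0.1507 W/m².
CH₄: 0.036 × (√1976 − √711) = 0.036 × (44.4522 − 26.6646) = 0.036 × 17.7876 = 0.6404 W/m².
Total ΔF = 2.1109 + 0.1507 + 0.6404 = 2.9020 W/m².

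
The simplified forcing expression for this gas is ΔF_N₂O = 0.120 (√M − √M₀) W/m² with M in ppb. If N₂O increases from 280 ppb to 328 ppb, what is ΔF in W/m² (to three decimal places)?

N₂O: 0.120 × (√328 − √280) = 0.120 × (18.1108 − 16.7332) = 0.120 × 1.3776 = 0.1653 W/m².

ΔF = 0.165 W/m²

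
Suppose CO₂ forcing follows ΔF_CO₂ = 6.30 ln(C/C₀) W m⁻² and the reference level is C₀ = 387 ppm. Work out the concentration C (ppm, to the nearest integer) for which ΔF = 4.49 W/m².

C ≈ 789 ppm

Set 6.30 ln(C/387) = 4.49, so ln(C/387) = 4.49/6.30 = 0.71270.
Then C/387 = e^0.71270 = 2.03949, giving C = 387 × 2.03949 = 789.28 ppm.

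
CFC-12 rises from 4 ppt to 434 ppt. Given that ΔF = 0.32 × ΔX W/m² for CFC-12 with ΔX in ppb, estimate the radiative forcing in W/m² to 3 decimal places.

ΔF = 0.138 W/m²

CFC-12: Δ = 434 − 4 = 430 ppt = 0.430 ppb; ΔF = 0.32 × 0.430 = 0.1376 W/m².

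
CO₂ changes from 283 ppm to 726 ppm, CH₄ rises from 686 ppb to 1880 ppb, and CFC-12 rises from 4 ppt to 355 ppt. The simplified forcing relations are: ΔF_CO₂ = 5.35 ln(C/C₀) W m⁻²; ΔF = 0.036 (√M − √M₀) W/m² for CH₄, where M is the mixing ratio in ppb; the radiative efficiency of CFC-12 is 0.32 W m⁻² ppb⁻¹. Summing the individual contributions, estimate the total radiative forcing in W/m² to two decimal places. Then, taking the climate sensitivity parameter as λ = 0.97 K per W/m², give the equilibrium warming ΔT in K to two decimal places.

CO₂: 5.35 × ln(726/283) = 5.35 × ln(2.56537) = 5.35 × 0.94210 = 5.0402 W/m².
CH₄: 0.036 × (√1880 − √686) = 0.036 × (43.3590 − 26.1916) = 0.036 × 17.1674 = 0.6180 W/m².
CFC-12: Δ = 355 − 4 = 351 ppt = 0.351 ppb; ΔF = 0.32 × 0.351 = 0.1123 W/m².
Total ΔF = 5.0402 + 0.6180 + 0.1123 = 5.7705 W/m².
ΔT = λ ΔF = 0.97 × 5.77 = 5.5969 K.

ΔF = 5.77 W/m²; ΔT = 5.60 K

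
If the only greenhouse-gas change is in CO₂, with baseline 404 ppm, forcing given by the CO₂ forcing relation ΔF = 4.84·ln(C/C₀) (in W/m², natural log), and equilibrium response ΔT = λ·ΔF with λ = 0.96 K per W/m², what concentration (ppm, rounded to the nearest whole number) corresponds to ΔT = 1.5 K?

C ≈ 558 ppm

Required forcing: ΔF = ΔT/λ = 1.5/0.96 = 1.5625 W/m².
Then ln(C/404) = ΔF/4.84 = 1.5625/4.84 = 0.32283.
So C = 404 × e^0.32283 = 404 × 1.38103 = 557.94 ppm.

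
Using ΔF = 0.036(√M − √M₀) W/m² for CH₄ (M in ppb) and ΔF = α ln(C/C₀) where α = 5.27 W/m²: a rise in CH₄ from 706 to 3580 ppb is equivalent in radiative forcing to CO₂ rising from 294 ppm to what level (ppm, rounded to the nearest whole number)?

C ≈ 369 ppm

CH₄ forcing: 0.036 × (√3580 − √706) = 0.036 × (59.8331 − 26.5707) = 0.036 × 33.2624 = 1.19745 W/m².
Set 5.27 ln(C/294) = 1.19745: ln(C/294) = 1.19745/5.27 = 0.22722, so C = 294 × e^0.22722 = 294 × 1.25511 = 369.00 ppm.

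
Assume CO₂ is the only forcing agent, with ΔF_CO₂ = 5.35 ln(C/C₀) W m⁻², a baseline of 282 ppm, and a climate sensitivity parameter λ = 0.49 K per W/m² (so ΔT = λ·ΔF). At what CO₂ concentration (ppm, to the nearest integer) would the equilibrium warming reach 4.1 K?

C ≈ 1347 ppm

Required forcing: ΔF = ΔT/λ = 4.1/0.49 = 8.3673 W/m².
Then ln(C/282) = ΔF/5.35 = 8.3673/5.35 = 1.56398.
So C = 282 × e^1.56398 = 282 × 4.77780 = 1347.34 ppm.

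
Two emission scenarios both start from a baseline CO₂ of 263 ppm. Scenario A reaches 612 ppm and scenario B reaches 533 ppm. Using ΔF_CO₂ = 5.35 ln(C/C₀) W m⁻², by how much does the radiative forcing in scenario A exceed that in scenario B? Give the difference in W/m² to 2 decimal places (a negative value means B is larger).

ΔF_A = 5.35 ln(612/263) = 5.35 × 0.84458 = 4.5185 W/m².
ΔF_B = 5.35 ln(533/263) = 5.35 × 0.70637 = 3.7791 W/m².
Difference: 4.5185 − 3.7791 = 0.7394 W/m².
(Equivalently, ΔF_A − ΔF_B = 5.35 ln(612/533) = 5.35 × 0.13821 = 0.7394 W/m².)

ΔF_A − ΔF_B = 0.74 W/m²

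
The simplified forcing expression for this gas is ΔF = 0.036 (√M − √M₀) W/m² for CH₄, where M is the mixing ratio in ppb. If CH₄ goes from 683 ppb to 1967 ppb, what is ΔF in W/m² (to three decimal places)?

CH₄: 0.036 × (√1967 − √683) = 0.036 × (44.3509 − 26.1343) = 0.036 × 18.2166 = 0.6558 W/m².

ΔF = 0.656 W/m²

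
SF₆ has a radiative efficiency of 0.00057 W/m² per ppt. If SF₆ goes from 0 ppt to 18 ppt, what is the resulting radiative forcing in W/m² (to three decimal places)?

ΔF = 0.010 W/m²

SF₆: ΔF = 0.00057 × (18 − 0) = 0.00057 × 18 = 0.0103 W/m².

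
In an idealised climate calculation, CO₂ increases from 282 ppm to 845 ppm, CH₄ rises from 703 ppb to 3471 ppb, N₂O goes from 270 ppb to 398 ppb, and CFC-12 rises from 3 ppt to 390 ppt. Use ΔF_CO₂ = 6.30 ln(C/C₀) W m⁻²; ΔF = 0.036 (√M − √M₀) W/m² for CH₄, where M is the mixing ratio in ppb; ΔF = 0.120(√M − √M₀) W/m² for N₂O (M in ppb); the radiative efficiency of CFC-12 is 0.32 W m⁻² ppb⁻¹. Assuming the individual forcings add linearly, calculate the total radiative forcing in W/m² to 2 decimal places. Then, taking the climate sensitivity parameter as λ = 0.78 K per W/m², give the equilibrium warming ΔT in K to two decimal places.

ΔF = 8.63 W/m²; ΔT = 6.73 K

CO₂: 6.30 × ln(845/282) = 6.30 × ln(2.99645) = 6.30 × 1.09743 = 6.9138 W/m².
CH₄: 0.036 × (√3471 − √703) = 0.036 × (58.9152 − 26.5141) = 0.036 × 32.4011 = 1.1664 W/m².
N₂O: 0.120 × (√398 − √270) = 0.120 × (19.9499 − 16.4317) = 0.120 × 3.5182 = 0.4222 W/m².
CFC-12: Δ = 390 − 3 = 387 ppt = 0.387 ppb; ΔF = 0.32 × 0.387 = 0.1238 W/m².
Total ΔF = 6.9138 + 1.1664 + 0.4222 + 0.1238 = 8.6262 W/m².
ΔT = λ ΔF = 0.78 × 8.63 = 6.7314 K.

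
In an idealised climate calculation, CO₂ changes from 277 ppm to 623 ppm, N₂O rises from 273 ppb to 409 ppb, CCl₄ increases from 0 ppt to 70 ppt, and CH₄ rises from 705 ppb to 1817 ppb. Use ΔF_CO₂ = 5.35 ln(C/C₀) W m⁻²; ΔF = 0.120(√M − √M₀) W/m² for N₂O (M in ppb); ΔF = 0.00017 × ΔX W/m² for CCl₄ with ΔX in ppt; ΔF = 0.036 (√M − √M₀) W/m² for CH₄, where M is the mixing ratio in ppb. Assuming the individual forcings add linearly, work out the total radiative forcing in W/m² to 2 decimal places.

CO₂: 5.35 × ln(623/277) = 5.35 × ln(2.24910) = 5.35 × 0.81053 = 4.3363 W/m².
N₂O: 0.120 × (√409 − √273) = 0.120 × (20.2237 − 16.5227) = 0.120 × 3.7010 = 0.4441 W/m².
CCl₄: ΔF = 0.00017 × (70 − 0) = 0.00017 × 70 = 0.0119 W/m².
CH₄: 0.036 × (√1817 − √705) = 0.036 × (42.6263 − 26.5518) = 0.036 × 16.0745 = 0.5787 W/m².
Total ΔF = 4.3363 + 0.4441 + 0.0119 + 0.5787 = 5.3710 W/m².

ΔF = 5.37 W/m²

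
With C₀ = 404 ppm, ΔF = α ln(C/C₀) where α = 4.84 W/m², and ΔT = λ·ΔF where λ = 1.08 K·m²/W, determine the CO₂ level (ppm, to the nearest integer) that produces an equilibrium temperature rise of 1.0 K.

C ≈ 489 ppm

Required forcing: ΔF = ΔT/λ = 1.0/1.08 = 0.9259 W/m².
Then ln(C/404) = ΔF/4.84 = 0.9259/4.84 = 0.19130.
So C = 404 × e^0.19130 = 404 × 1.21082 = 489.17 ppm.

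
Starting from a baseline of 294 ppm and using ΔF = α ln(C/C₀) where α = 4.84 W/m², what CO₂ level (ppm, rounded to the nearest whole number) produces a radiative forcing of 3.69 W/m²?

C ≈ 630 ppm

Set 4.84 ln(C/294) = 3.69, so ln(C/294) = 3.69/4.84 = 0.76240.
Then C/294 = e^0.76240 = 2.14341, giving C = 294 × 2.14341 = 630.16 ppm.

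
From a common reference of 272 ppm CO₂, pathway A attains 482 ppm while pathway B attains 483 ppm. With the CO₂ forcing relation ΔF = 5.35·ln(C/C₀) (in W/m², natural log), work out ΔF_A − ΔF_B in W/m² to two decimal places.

ΔF_A = 5.35 ln(482/272) = 5.35 × 0.57214 = 3.0609 W/m².
ΔF_B = 5.35 ln(483/272) = 5.35 × 0.57421 = 3.0720 W/m².
Difference: 3.0609 − 3.0720 = -0.0111 W/m².
(Equivalently, ΔF_A − ΔF_B = 5.35 ln(482/483) = 5.35 × -0.00207 = -0.0111 W/m².)

ΔF_A − ΔF_B = -0.01 W/m²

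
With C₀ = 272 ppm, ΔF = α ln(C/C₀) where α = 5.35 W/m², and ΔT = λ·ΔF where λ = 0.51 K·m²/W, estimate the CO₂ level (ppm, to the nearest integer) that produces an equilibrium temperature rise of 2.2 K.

C ≈ 609 ppm

Required forcing: ΔF = ΔT/λ = 2.2/0.51 = 4.3137 W/m².
Then ln(C/272) = ΔF/5.35 = 4.3137/5.35 = 0.80630.
So C = 272 × e^0.80630 = 272 × 2.23961 = 609.17 ppm.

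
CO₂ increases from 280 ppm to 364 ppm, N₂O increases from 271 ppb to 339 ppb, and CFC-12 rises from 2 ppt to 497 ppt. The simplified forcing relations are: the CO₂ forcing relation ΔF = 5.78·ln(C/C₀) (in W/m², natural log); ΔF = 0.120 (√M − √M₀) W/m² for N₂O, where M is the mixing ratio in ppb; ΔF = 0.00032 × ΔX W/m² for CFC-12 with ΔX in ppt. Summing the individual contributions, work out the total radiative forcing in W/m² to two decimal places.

ΔF = 1.91 W/m²

CO₂: 5.78 × ln(364/280) = 5.78 × ln(1.30000) = 5.78 × 0.26236 = 1.5164 W/m².
N₂O: 0.120 × (√339 − √271) = 0.120 × (18.4120 − 16.4621) = 0.120 × 1.9499 = 0.2340 W/m².
CFC-12: ΔF = 0.00032 × (497 − 2) = 0.00032 × 495 = 0.1584 W/m².
Total ΔF = 1.5164 + 0.2340 + 0.1584 = 1.9088 W/m².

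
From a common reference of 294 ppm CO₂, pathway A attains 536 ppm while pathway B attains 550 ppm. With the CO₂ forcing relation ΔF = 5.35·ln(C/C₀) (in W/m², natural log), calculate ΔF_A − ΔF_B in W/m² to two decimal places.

ΔF_A = 5.35 ln(536/294) = 5.35 × 0.60055 = 3.2129 W/m².
ΔF_B = 5.35 ln(550/294) = 5.35 × 0.62634 = 3.3509 W/m².
Difference: 3.2129 − 3.3509 = -0.1380 W/m².

ΔF_A − ΔF_B = -0.14 W/m²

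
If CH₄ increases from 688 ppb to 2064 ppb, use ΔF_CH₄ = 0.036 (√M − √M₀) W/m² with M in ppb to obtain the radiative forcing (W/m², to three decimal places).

ΔF = 0.691 W/m²

CH₄: 0.036 × (√2064 − √688) = 0.036 × (45.4313 − 26.2298) = 0.036 × 19.2015 = 0.6913 W/m².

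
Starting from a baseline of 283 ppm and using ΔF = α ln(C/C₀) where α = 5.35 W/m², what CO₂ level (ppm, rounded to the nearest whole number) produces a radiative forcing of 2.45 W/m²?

C ≈ 447 ppm

Set 5.35 ln(C/283) = 2.45, so ln(C/283) = 2.45/5.35 = 0.45794.
Then C/283 = e^0.45794 = 1.58081, giving C = 283 × 1.58081 = 447.37 ppm.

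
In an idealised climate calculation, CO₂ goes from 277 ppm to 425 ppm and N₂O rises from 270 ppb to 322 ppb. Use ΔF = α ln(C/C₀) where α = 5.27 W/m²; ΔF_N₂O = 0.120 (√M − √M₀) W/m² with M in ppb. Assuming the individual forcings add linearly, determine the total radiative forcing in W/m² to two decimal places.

CO₂: 5.27 × ln(425/277) = 5.27 × ln(1.53430) = 5.27 × 0.42807 = 2.2559 W/m².
N₂O: 0.120 × (√322 − √270) = 0.120 × (17.9444 − 16.4317) = 0.120 × 1.5127 = 0.1815 W/m².
Total ΔF = 2.2559 + 0.1815 = 2.4374 W/m².

ΔF = 2.44 W/m²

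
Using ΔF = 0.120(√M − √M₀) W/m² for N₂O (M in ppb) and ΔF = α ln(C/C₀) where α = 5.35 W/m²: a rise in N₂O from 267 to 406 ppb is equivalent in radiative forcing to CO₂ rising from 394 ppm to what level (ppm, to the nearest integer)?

N₂O forcing: 0.120 × (√406 − √267) = 0.120 × (20.1494 − 16.3401) = 0.120 × 3.8093 = 0.45712 W/m².
Set 5.35 ln(C/394) = 0.45712: ln(C/394) = 0.45712/5.35 = 0.08544, so C = 394 × e^0.08544 = 394 × 1.08920 = 429.14 ppm.

C ≈ 429 ppm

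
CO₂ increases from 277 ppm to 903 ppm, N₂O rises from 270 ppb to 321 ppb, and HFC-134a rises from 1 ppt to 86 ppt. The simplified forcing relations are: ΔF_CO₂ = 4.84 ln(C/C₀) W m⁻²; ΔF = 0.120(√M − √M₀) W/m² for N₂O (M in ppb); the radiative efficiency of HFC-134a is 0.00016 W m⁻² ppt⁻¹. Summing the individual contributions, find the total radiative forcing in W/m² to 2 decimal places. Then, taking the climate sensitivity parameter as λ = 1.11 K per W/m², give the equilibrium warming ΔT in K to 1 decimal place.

CO₂: 4.84 × ln(903/277) = 4.84 × ln(3.25993) = 4.84 × 1.18171 = 5.7195 W/m².
N₂O: 0.120 × (√321 − √270) = 0.120 × (17.9165 − 16.4317) = 0.120 × 1.4848 = 0.1782 W/m².
HFC-134a: ΔF = 0.00016 × (86 − 1) = 0.00016 × 85 = 0.0136 W/m².
Total ΔF = 5.7195 + 0.1782 + 0.0136 = 5.9113 W/m².
ΔT = λ ΔF = 1.11 × 5.91 = 6.5601 K.

ΔF = 5.91 W/m²; ΔT = 6.6 K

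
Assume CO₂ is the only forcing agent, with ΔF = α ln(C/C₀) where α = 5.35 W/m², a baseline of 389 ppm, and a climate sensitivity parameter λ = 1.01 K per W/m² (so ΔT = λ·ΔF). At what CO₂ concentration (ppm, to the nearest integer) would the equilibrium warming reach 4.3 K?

C ≈ 862 ppm

Required forcing: ΔF = ΔT/λ = 4.3/1.01 = 4.2574 W/m².
Then ln(C/389) = ΔF/5.35 = 4.2574/5.35 = 0.79578.
So C = 389 × e^0.79578 = 389 × 2.21617 = 862.09 ppm.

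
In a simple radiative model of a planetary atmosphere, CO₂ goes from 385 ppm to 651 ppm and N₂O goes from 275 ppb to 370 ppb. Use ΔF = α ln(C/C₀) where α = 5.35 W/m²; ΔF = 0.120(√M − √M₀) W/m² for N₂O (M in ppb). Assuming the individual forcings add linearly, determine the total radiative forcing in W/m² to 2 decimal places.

CO₂: 5.35 × ln(651/385) = 5.35 × ln(1.69091) = 5.35 × 0.52527 = 2.8102 W/m².
N₂O: 0.120 × (√370 − √275) = 0.120 × (19.2354 − 16.5831) = 0.120 × 2.6523 = 0.3183 W/m².
Total ΔF = 2.8102 + 0.3183 = 3.1285 W/m².

ΔF = 3.13 W/m²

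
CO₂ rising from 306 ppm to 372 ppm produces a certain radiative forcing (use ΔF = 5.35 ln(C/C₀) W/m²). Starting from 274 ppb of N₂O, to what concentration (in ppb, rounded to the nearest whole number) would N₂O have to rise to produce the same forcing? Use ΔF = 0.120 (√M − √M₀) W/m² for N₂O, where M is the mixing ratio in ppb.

M ≈ 638 ppb

CO₂ forcing: 5.35 × ln(372/306) = 5.35 × 0.195309 = 1.04490 W/m².
Set 0.120(√M − √274) = 1.04490: √M = 1.04490/0.120 + √274 = 8.7075 + 16.5529 = 25.2604.
M = (25.2604)² = 638.09 ppb.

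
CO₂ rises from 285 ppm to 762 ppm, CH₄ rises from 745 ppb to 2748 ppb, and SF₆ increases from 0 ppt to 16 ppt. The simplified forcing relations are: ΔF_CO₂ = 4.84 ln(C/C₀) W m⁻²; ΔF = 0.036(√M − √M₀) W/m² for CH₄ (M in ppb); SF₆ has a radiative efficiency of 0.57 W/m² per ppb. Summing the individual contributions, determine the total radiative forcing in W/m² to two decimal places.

CO₂: 4.84 × ln(762/285) = 4.84 × ln(2.67368) = 4.84 × 0.98346 = 4.7599 W/m².
CH₄: 0.036 × (√2748 − √745) = 0.036 × (52.4214 − 27.2947) = 0.036 × 25.1267 = 0.9046 W/m².
SF₆: Δ = 16 − 0 = 16 ppt = 0.016 ppb; ΔF = 0.57 × 0.016 = 0.0091 W/m².
Total ΔF = 4.7599 + 0.9046 + 0.0091 = 5.6736 W/m².

ΔF = 5.67 W/m²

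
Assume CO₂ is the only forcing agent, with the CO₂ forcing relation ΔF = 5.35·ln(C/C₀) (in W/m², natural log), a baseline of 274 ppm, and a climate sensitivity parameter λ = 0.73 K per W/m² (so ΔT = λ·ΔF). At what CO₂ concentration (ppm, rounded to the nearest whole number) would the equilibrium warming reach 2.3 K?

C ≈ 494 ppm

Required forcing: ΔF = ΔT/λ = 2.3/0.73 = 3.1507 W/m².
Then ln(C/274) = ΔF/5.35 = 3.1507/5.35 = 0.58892.
So C = 274 × e^0.58892 = 274 × 1.80204 = 493.76 ppm.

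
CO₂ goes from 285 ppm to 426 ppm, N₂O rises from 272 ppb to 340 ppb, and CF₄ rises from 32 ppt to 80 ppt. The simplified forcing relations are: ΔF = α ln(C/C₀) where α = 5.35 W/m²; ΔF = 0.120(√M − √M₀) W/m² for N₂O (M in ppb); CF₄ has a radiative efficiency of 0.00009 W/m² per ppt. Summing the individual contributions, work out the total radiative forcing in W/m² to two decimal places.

CO₂: 5.35 × ln(426/285) = 5.35 × ln(1.49474) = 5.35 × 0.40195 = 2.1504 W/m².
N₂O: 0.120 × (√340 − √272) = 0.120 × (18.4391 − 16.4924) = 0.120 × 1.9467 = 0.2336 W/m².
CF₄: ΔF = 0.00009 × (80 − 32) = 0.00009 × 48 = 0.0043 W/m².
Total ΔF = 2.1504 + 0.2336 + 0.0043 = 2.3883 W/m².

ΔF = 2.39 W/m²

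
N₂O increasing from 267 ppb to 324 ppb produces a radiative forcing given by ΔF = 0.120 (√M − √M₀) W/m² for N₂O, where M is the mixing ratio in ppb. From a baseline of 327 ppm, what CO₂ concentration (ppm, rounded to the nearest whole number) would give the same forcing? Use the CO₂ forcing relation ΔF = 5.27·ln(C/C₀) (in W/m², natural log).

N₂O forcing: 0.120 × (√324 − √267) = 0.120 × (18.0000 − 16.3401) = 0.120 × 1.6599 = 0.19919 W/m².
Set 5.27 ln(C/327) = 0.19919: ln(C/327) = 0.19919/5.27 = 0.03780, so C = 327 × e^0.03780 = 327 × 1.03852 = 339.60 ppm.

C ≈ 340 ppm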